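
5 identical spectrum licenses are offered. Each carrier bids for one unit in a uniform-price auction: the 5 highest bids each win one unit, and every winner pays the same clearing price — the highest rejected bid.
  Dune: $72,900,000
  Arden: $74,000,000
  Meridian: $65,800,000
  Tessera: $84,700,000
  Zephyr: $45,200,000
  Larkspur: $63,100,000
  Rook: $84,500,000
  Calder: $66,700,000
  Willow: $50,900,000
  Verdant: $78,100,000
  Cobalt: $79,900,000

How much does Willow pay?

Willow pays $0

Bids ranked high→low: 84,700,000 (Tessera), 84,500,000 (Rook), 79,900,000 (Cobalt), 78,100,000 (Verdant), 74,000,000 (Arden), 72,900,000 (Dune), 66,700,000 (Calder), …
Top 5: Tessera, Rook, Cobalt, Verdant, Arden.
Clearing price = highest rejected bid = $72,900,000.
Willow does not win → pays $0.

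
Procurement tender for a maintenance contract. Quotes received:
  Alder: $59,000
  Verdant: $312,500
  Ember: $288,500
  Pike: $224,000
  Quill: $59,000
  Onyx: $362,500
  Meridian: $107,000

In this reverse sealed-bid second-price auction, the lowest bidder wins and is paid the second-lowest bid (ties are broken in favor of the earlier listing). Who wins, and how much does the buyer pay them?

Alder is paid $59,000

Reverse sealed-bid second-price auction: the lowest bidder wins and is paid the second-lowest bid.
Sorting bids: 59,000 (Alder) < 59,000 (Quill) < 107,000 (Meridian) < 224,000 (Pike) < 288,500 (Ember) < 312,500 (Verdant) < …
Alder and Quill tie at $59,000; tie-break gives it to Alder.
Alder is lowest; is paid the second-lowest bid, $59,000.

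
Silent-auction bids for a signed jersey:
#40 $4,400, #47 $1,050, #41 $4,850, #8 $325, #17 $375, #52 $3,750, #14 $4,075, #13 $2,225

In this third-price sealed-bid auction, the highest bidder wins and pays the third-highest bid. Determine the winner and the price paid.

Bids ranked: 4,850 (#41) > 4,400 (#40) > 4,075 (#14) > 3,750 (#52) > 2,225 (#13) > 1,050 (#47) > …
#41 is highest; pays the third-highest bid, $4,075.

#41 pays $4,075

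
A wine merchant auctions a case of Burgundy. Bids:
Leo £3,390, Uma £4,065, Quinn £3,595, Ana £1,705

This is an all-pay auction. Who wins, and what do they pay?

Bids in order: 4,065 (Uma) > 3,595 (Quinn) > 3,390 (Leo) > 1,705 (Ana)
Uma is highest and takes the item; every bidder forfeits their bid.

Uma pays £4,065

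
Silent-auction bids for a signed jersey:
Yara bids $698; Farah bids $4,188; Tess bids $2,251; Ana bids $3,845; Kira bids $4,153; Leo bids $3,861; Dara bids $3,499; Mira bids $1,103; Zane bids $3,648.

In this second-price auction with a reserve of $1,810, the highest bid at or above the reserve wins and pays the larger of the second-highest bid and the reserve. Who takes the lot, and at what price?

Farah pays $4,153

Bids ranked: 4,188 (Farah) > 4,153 (Kira) > 3,861 (Leo) > 3,845 (Ana) > 3,648 (Zane) > 3,499 (Dara) > …
Highest eligible bid: Farah at $4,188.
Second-highest bid $4,153 exceeds the reserve $1,810 → payment $4,153.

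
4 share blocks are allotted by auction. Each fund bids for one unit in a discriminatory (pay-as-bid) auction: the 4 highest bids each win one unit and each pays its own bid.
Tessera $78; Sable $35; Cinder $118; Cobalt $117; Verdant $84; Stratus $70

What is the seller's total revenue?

Sorting: 118 (Cinder), 117 (Cobalt), 84 (Verdant), 78 (Tessera), 70 (Stratus), 35 (Sable)
Top 4: Cinder, Cobalt, Verdant, Tessera.
Total revenue = 118 + 117 + 84 + 78 = $397.

Total revenue: $397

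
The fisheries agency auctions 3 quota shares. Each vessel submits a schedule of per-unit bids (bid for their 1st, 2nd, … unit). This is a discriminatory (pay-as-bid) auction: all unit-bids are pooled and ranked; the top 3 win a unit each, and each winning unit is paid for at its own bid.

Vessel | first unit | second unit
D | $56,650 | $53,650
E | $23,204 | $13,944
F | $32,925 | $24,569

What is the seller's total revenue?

Total revenue: $143,225

Pooled unit-bids ranked (top 3): 56,650 (D-1), 53,650 (D-2), 32,925 (F-1)
Next rejected bid: $24,569 (not a price — pay-as-bid).
Each winning unit pays its own bid.
Revenue = 56,650 + 53,650 + 32,925 = $143,225.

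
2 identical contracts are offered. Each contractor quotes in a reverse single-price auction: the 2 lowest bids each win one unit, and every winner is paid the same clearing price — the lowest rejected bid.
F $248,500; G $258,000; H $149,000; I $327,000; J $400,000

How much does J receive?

Bids ranked low→high: 149,000 (H), 248,500 (F), 258,000 (G), 327,000 (I), …
Winners (2 units): H, F.
Clearing price = lowest rejected bid = $258,000.
J does not win → is paid $0.

J is paid $0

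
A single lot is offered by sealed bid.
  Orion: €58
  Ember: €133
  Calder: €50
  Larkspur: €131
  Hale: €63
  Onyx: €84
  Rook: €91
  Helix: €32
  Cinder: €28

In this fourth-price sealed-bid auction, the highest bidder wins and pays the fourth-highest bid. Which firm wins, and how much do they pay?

Bids ranked: 133 (Ember) > 131 (Larkspur) > 91 (Rook) > 84 (Onyx) > 63 (Hale) > 58 (Orion) > …
Ember wins; payment is bid #4 in the ranking = €84.

Ember pays €84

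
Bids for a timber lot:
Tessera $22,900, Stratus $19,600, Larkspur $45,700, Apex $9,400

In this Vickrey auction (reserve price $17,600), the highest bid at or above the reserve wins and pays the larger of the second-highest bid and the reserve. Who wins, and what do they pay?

Sorting bids: 45,700 (Larkspur) > 22,900 (Tessera) > 19,600 (Stratus) > 9,400 (Apex)
Highest eligible bid: Larkspur at $45,700.
Second-highest bid $22,900 exceeds the reserve $17,600 → payment $22,900.

Larkspur pays $22,900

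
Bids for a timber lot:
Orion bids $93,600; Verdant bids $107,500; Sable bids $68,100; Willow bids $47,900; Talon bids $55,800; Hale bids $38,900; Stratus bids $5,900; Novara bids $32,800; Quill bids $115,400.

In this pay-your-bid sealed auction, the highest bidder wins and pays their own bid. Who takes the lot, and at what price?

Bids in order: 115,400 (Quill) > 107,500 (Verdant) > 93,600 (Orion) > 68,100 (Sable) > 55,800 (Talon) > 47,900 (Willow) > …
Quill is highest → pays own bid, $115,400.

Quill pays $115,400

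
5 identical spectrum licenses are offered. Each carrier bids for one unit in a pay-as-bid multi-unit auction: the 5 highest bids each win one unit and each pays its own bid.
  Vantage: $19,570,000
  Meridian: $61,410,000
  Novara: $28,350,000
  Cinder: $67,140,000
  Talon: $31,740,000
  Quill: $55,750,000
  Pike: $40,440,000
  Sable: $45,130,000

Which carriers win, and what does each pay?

Cinder $67,140,000, Meridian $61,410,000, Quill $55,750,000, Sable $45,130,000, Pike $40,440,000

Bids ranked high→low: 67,140,000 (Cinder), 61,410,000 (Meridian), 55,750,000 (Quill), 45,130,000 (Sable), 40,440,000 (Pike), 31,740,000 (Talon), 28,350,000 (Novara), …
Winners (5 units): Cinder, Meridian, Quill, Sable, Pike.
Each winner pays its own bid: Cinder $67,140,000, Meridian $61,410,000, Quill $55,750,000, Sable $45,130,000, Pike $40,440,000.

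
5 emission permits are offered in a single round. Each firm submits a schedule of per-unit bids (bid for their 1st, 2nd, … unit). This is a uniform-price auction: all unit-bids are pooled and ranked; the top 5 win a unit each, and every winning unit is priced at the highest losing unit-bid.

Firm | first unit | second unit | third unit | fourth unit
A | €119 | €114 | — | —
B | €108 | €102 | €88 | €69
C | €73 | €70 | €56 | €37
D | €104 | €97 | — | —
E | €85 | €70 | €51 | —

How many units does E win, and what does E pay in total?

E: 0 units, pays €0

Pooled unit-bids ranked (top 5): 119 (A-1), 114 (A-2), 108 (B-1), 104 (D-1), 102 (B-2)
First bid not allocated: €97.
E wins 0 unit(s) at €97 each.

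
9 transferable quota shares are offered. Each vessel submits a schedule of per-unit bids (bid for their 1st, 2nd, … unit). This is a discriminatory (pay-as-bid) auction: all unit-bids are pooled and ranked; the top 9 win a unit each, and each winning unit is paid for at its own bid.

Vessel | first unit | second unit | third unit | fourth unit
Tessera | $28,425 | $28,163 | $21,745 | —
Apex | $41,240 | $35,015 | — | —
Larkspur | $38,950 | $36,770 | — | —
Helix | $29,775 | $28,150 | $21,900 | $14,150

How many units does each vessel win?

Apex 2, Helix 3, Larkspur 2, Tessera 2

Pooled unit-bids ranked (top 9): 41,240 (Apex-1), 38,950 (Larkspur-1), 36,770 (Larkspur-2), 35,015 (Apex-2), 29,775 (Helix-1), 28,425 (Tessera-1), 28,163 (Tessera-2), 28,150 (Helix-2), 21,900 (Helix-3)
Next rejected bid: $21,745 (not a price — pay-as-bid).
Allocation: Apex 2, Helix 3, Larkspur 2, Tessera 2.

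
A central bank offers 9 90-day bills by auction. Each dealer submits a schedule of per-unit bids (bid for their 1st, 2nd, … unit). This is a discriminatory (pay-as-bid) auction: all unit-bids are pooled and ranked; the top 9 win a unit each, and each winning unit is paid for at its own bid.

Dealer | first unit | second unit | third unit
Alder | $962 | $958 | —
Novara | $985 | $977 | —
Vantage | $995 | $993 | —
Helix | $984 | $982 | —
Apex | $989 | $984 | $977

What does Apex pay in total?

Apex pays $2,950

All unit-bids, highest first — top 9: 995 (Vantage-1), 993 (Vantage-2), 989 (Apex-1), 985 (Novara-1), 984 (Helix-1), 984 (Apex-2), 982 (Helix-2), 977 (Novara-2), 977 (Apex-3)
Next rejected bid: $962 (not a price — pay-as-bid).
Apex's winning unit-bids: 989 + 984 + 977 = $2,950.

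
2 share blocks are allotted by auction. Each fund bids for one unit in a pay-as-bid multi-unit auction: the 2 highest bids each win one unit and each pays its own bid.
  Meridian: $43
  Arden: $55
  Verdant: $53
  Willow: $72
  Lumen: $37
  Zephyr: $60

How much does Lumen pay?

Lumen pays $0

Ordering the bids: 72 (Willow), 60 (Zephyr), 55 (Arden), 53 (Verdant), …
Winners (2 units): Willow, Zephyr.
Lumen does not win → $0.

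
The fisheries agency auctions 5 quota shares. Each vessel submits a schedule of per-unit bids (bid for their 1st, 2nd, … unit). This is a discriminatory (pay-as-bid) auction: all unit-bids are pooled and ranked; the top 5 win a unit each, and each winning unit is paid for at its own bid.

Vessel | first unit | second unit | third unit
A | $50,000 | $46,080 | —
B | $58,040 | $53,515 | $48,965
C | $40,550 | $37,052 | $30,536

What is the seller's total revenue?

Total revenue: $256,600

Pooled unit-bids ranked (top 5): 58,040 (B-1), 53,515 (B-2), 50,000 (A-1), 48,965 (B-3), 46,080 (A-2)
Next rejected bid: $40,550 (not a price — pay-as-bid).
Each winning unit pays its own bid.
Revenue = 58,040 + 53,515 + 50,000 + 48,965 + 46,080 = $256,600.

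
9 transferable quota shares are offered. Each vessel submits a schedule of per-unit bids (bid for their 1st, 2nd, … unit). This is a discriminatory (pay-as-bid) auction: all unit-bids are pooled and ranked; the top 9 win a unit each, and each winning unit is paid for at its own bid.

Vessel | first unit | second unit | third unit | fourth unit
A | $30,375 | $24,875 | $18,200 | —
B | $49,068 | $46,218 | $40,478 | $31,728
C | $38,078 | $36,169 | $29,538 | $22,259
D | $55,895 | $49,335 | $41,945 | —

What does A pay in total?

All unit-bids, highest first — top 9: 55,895 (D-1), 49,335 (D-2), 49,068 (B-1), 46,218 (B-2), 41,945 (D-3), 40,478 (B-3), 38,078 (C-1), 36,169 (C-2), 31,728 (B-4)
Next rejected bid: $30,375 (not a price — pay-as-bid).
A wins no units.

A pays $0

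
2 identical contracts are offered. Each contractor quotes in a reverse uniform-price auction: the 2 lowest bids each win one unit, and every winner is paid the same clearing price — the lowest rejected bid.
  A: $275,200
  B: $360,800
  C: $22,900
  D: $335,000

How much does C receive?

Ordering the bids: 22,900 (C), 275,200 (A), 335,000 (D), 360,800 (B)
The 2 lowest are C, A.
First losing bid is D's $335,000, which sets the uniform price.
C wins → is paid $335,000.

C is paid $335,000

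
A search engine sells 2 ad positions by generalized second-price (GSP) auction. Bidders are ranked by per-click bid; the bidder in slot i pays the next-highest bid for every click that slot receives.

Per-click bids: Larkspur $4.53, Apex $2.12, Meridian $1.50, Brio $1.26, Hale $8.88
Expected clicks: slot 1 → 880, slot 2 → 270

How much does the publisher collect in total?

Per-click bids in order: $8.88 (Hale) > $4.53 (Larkspur) > $2.12 (Apex) > …
Slot 1: Hale pays $4.53 × 880 = $3986.40
Slot 2: Larkspur pays $2.12 × 270 = $572.40
Total = $4558.80

Total revenue: $4558.80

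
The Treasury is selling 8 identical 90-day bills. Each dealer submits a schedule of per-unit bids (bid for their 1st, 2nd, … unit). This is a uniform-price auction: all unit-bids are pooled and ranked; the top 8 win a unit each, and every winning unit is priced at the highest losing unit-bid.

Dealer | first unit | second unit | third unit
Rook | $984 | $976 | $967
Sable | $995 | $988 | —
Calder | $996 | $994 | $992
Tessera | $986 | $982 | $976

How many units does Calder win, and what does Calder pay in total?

Calder: 3 units, pays $2,928

Merging the schedules and taking the best 8: 996 (Calder-1), 995 (Sable-1), 994 (Calder-2), 992 (Calder-3), 988 (Sable-2), 986 (Tessera-1), 984 (Rook-1), 982 (Tessera-2)
First bid not allocated: $976.
Calder wins 3 unit(s) at $976 each.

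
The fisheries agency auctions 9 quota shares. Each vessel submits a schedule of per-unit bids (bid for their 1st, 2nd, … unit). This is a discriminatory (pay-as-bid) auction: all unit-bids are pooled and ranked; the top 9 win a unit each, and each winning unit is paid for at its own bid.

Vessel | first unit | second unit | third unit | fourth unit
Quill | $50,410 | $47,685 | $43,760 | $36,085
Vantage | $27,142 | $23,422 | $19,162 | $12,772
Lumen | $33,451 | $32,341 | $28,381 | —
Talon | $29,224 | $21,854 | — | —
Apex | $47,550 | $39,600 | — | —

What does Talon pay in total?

Talon pays $29,224

All unit-bids, highest first — top 9: 50,410 (Quill-1), 47,685 (Quill-2), 47,550 (Apex-1), 43,760 (Quill-3), 39,600 (Apex-2), 36,085 (Quill-4), 33,451 (Lumen-1), 32,341 (Lumen-2), 29,224 (Talon-1)
Next rejected bid: $28,381 (not a price — pay-as-bid).
Talon's winning unit-bids: 29,224 = $29,224.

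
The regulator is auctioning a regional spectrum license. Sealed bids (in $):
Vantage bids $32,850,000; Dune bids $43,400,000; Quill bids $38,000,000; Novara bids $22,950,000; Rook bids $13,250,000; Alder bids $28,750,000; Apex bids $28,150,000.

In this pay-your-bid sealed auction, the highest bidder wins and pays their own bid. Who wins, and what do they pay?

Dune pays $43,400,000

Bids ranked: 43,400,000 (Dune) > 38,000,000 (Quill) > 32,850,000 (Vantage) > 28,750,000 (Alder) > 28,150,000 (Apex) > 22,950,000 (Novara) > …
First-price: Dune pays what they bid, $43,400,000.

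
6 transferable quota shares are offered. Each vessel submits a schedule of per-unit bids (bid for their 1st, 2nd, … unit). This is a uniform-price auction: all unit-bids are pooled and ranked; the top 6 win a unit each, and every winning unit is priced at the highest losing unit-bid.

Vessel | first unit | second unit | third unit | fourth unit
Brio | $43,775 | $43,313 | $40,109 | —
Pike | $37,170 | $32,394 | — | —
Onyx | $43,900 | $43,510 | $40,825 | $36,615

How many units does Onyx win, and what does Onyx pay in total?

Merging the schedules and taking the best 6: 43,900 (Onyx-1), 43,775 (Brio-1), 43,510 (Onyx-2), 43,313 (Brio-2), 40,825 (Onyx-3), 40,109 (Brio-3)
First bid not allocated: $37,170.
Onyx wins 3 unit(s) at $37,170 each.

Onyx: 3 units, pays $111,510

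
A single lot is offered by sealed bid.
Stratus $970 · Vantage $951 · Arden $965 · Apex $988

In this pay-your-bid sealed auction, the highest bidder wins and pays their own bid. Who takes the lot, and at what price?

Apex pays $988

Pay-your-bid sealed auction: the highest bidder wins and pays their own bid.
Bids ranked: 988 (Apex) > 970 (Stratus) > 965 (Arden) > 951 (Vantage)
Apex is highest → pays own bid, $988.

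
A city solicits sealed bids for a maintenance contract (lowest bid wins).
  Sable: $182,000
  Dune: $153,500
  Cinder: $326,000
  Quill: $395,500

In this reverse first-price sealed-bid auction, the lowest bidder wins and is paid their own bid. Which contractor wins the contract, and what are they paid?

Dune is paid $153,500

Reverse first-price sealed-bid auction: the lowest bidder wins and is paid their own bid.
Bids in order: 153,500 (Dune) < 182,000 (Sable) < 326,000 (Cinder) < 395,500 (Quill)
First-price: Dune is paid what they bid, $153,500.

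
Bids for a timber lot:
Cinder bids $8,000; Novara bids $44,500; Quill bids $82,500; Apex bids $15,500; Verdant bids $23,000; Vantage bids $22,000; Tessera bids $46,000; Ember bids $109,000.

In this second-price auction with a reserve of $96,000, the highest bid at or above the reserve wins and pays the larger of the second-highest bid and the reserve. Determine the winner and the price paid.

Rule: the highest bid at or above the reserve wins and pays the larger of the second-highest bid and the reserve.
Bids in order: 109,000 (Ember) > 82,500 (Quill) > 46,000 (Tessera) > 44,500 (Novara) > 23,000 (Verdant) > 22,000 (Vantage) > …
Ember has the top bid at or above the reserve ($109,000).
Second-highest bid $82,500 is below the reserve $96,000, so the reserve binds → payment $96,000.

Ember pays $96,000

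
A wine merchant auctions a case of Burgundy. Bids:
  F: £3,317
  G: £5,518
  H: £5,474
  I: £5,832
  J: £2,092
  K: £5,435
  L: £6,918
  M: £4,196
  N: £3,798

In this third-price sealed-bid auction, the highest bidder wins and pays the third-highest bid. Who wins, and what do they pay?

Rule: the highest bidder wins and pays the third-highest bid.
Bids ranked: 6,918 (L) > 5,832 (I) > 5,518 (G) > 5,474 (H) > 5,435 (K) > 4,196 (M) > …
L is highest; pays the third-highest bid, £5,518.

L pays £5,518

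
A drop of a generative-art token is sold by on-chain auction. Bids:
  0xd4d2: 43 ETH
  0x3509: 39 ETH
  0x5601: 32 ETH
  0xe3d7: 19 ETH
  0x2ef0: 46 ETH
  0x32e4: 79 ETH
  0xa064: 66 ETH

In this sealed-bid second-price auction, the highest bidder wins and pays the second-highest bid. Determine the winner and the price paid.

Rule: the highest bidder wins and pays the second-highest bid.
Bids in order: 79 (0x32e4) > 66 (0xa064) > 46 (0x2ef0) > 43 (0xd4d2) > 39 (0x3509) > 32 (0x5601) > …
0x32e4 wins with the highest bid; price is set by the runner-up at 66 ETH.

0x32e4 pays 66 ETH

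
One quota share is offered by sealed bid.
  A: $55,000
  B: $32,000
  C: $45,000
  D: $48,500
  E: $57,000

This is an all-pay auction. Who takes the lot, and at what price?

E pays $57,000

Sorting bids: 57,000 (E) > 55,000 (A) > 48,500 (D) > 45,000 (C) > 32,000 (B)
E is highest and takes the item; every bidder forfeits their bid.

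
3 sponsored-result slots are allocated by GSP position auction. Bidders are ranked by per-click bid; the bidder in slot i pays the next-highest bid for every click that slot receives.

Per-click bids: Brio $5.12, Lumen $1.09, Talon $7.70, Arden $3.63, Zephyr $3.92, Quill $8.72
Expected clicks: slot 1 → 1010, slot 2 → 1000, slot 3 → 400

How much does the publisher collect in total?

Sorting advertisers: $8.72 (Quill) > $7.70 (Talon) > $5.12 (Brio) > $3.92 (Zephyr) > …
Slot 1: Quill pays $7.70 × 1010 = $7777.00
Slot 2: Talon pays $5.12 × 1000 = $5120.00
Slot 3: Brio pays $3.92 × 400 = $1568.00
Total = $14465.00

Total revenue: $14465.00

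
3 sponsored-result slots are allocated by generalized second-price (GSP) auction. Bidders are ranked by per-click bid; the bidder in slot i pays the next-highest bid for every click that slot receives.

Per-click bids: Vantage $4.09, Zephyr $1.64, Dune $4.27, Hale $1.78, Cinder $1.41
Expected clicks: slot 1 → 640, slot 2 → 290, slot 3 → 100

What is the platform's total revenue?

Sorting advertisers: $4.27 (Dune) > $4.09 (Vantage) > $1.78 (Hale) > $1.64 (Zephyr) > …
Slot 1: Dune pays $4.09 × 640 = $2617.60
Slot 2: Vantage pays $1.78 × 290 = $516.20
Slot 3: Hale pays $1.64 × 100 = $164.00
Total = $3297.80

Total revenue: $3297.80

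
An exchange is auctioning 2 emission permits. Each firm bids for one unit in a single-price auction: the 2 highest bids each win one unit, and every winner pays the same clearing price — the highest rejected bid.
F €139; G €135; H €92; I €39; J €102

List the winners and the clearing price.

F, G; each pays €102

Ordering the bids: 139 (F), 135 (G), 102 (J), 92 (H), …
Top 2: F, G.
Clearing price = highest rejected bid = €102.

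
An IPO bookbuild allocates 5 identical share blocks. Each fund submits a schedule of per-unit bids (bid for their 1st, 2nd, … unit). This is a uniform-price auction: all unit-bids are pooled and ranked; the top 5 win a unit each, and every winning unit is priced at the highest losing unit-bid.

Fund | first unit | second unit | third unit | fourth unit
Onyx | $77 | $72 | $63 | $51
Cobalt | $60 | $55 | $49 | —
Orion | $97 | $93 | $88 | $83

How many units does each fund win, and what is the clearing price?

Pooled unit-bids ranked (top 5): 97 (Orion-1), 93 (Orion-2), 88 (Orion-3), 83 (Orion-4), 77 (Onyx-1)
The (k+1)-th unit-bid is $72.
Allocation: Onyx 1, Orion 4.

Onyx 1, Orion 4; clearing price $72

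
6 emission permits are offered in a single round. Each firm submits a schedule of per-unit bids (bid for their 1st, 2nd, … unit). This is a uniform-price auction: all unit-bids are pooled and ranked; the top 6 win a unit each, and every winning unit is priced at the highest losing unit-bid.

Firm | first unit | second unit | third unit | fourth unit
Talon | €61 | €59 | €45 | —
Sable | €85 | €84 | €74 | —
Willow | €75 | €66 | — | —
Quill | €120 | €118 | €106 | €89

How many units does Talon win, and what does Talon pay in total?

Talon: 0 units, pays €0

All unit-bids, highest first — top 6: 120 (Quill-1), 118 (Quill-2), 106 (Quill-3), 89 (Quill-4), 85 (Sable-1), 84 (Sable-2)
Highest rejected unit-bid = €75.
Talon wins 0 unit(s) at €75 each.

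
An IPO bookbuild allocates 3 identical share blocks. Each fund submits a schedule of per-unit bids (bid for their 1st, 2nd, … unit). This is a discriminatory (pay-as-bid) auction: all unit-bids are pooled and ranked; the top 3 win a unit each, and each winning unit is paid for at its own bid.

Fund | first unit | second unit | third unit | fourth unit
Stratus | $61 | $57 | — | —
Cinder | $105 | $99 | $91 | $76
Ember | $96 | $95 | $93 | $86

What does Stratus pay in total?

Stratus pays $0

Merging the schedules and taking the best 3: 105 (Cinder-1), 99 (Cinder-2), 96 (Ember-1)
Next rejected bid: $95 (not a price — pay-as-bid).
Stratus wins no units.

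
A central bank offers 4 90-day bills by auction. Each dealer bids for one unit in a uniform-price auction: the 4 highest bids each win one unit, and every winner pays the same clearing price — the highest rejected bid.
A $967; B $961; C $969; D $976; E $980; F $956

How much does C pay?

Sorting: 980 (E), 976 (D), 969 (C), 967 (A), 961 (B), 956 (F)
The 4 highest are E, D, C, A.
First losing bid is B's $961, which sets the uniform price.
C wins → pays $961.

C pays $961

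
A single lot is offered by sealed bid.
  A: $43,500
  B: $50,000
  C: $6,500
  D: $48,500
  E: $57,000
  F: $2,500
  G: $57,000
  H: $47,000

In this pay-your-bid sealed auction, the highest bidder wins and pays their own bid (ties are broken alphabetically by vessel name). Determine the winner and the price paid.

E pays $57,000

Pay-your-bid sealed auction: the highest bidder wins and pays their own bid.
Bids in order: 57,000 (E) > 57,000 (G) > 50,000 (B) > 48,500 (D) > 47,000 (H) > 43,500 (A) > …
E and G tie at $57,000; tie-break gives it to E.
E has the highest bid and pays exactly that: $57,000.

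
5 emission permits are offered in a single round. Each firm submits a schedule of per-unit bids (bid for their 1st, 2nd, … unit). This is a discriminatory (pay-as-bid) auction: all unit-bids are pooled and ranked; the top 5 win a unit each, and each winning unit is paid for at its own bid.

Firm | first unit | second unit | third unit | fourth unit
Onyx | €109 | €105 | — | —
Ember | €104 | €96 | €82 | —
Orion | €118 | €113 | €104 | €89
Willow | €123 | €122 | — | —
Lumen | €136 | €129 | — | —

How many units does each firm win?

Lumen 2, Orion 1, Willow 2

Merging the schedules and taking the best 5: 136 (Lumen-1), 129 (Lumen-2), 123 (Willow-1), 122 (Willow-2), 118 (Orion-1)
Next rejected bid: €113 (not a price — pay-as-bid).
Allocation: Lumen 2, Orion 1, Willow 2.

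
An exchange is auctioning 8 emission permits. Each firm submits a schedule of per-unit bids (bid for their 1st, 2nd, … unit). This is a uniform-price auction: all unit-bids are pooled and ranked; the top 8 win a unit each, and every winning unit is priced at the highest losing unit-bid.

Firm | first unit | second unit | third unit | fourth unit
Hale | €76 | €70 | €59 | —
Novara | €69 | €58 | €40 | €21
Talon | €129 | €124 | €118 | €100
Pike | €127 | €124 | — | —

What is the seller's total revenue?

Pooled unit-bids ranked (top 8): 129 (Talon-1), 127 (Pike-1), 124 (Talon-2), 124 (Pike-2), 118 (Talon-3), 100 (Talon-4), 76 (Hale-1), 70 (Hale-2)
The (k+1)-th unit-bid is €69.
Allocation: Hale 2, Pike 2, Talon 4. Every unit priced at €69.
Revenue = 8 × 69 = €552.

Total revenue: €552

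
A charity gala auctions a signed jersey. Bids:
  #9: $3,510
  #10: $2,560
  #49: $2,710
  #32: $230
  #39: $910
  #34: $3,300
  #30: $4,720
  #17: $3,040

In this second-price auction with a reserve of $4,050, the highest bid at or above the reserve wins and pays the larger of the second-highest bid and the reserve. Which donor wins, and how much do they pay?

#30 pays $4,050

Rule: the highest bid at or above the reserve wins and pays the larger of the second-highest bid and the reserve.
Sorting bids: 4,720 (#30) > 3,510 (#9) > 3,300 (#34) > 3,040 (#17) > 2,710 (#49) > 2,560 (#10) > …
Highest eligible bid: #30 at $4,720.
Second-highest bid $3,510 is below the reserve $4,050, so the reserve binds → payment $4,050.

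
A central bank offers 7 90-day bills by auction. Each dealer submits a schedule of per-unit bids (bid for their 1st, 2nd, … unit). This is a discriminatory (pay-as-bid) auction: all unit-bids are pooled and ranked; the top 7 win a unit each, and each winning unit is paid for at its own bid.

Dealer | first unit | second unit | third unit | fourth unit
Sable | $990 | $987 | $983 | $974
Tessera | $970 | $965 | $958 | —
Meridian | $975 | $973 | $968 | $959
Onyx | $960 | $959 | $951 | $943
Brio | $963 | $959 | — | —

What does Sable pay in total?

Sable pays $3,934

Merging the schedules and taking the best 7: 990 (Sable-1), 987 (Sable-2), 983 (Sable-3), 975 (Meridian-1), 974 (Sable-4), 973 (Meridian-2), 970 (Tessera-1)
Next rejected bid: $968 (not a price — pay-as-bid).
Sable's winning unit-bids: 990 + 987 + 983 + 974 = $3,934.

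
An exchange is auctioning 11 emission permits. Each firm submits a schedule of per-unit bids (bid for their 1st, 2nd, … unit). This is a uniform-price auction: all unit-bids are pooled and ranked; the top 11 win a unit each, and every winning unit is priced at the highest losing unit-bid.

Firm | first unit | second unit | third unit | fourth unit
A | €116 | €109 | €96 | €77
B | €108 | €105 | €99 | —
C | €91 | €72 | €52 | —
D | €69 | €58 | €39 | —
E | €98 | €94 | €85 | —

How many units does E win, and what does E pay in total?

E: 3 units, pays €216

Pooled unit-bids ranked (top 11): 116 (A-1), 109 (A-2), 108 (B-1), 105 (B-2), 99 (B-3), 98 (E-1), 96 (A-3), 94 (E-2), 91 (C-1), 85 (E-3), 77 (A-4)
The (k+1)-th unit-bid is €72.
E wins 3 unit(s) at €72 each.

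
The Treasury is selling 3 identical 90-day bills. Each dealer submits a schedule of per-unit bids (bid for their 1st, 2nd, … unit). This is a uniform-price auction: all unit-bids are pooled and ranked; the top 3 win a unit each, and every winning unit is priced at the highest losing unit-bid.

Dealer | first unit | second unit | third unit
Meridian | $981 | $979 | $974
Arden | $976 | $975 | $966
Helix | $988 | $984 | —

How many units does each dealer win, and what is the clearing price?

All unit-bids, highest first — top 3: 988 (Helix-1), 984 (Helix-2), 981 (Meridian-1)
The (k+1)-th unit-bid is $979.
Allocation: Helix 2, Meridian 1.

Helix 2, Meridian 1; clearing price $979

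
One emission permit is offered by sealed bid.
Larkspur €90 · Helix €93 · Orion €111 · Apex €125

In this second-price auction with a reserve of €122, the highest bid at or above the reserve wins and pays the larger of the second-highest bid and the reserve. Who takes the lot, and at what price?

Apex pays €122

Second-price auction with a reserve of €122: the highest bid at or above the reserve wins and pays the larger of the second-highest bid and the reserve.
Bids ranked: 125 (Apex) > 111 (Orion) > 93 (Helix) > 90 (Larkspur)
Apex has the top bid at or above the reserve (€125).
Second-highest bid €111 is below the reserve €122, so the reserve binds → payment €122.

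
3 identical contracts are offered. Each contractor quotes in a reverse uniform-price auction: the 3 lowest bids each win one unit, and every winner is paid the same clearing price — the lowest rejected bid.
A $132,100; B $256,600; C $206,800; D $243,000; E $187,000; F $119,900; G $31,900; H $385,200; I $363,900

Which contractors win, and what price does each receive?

G, F, A; each is paid $187,000

Ordering the bids: 31,900 (G), 119,900 (F), 132,100 (A), 187,000 (E), 206,800 (C), …
Winners (3 units): G, F, A.
First losing bid is E's $187,000, which sets the uniform price.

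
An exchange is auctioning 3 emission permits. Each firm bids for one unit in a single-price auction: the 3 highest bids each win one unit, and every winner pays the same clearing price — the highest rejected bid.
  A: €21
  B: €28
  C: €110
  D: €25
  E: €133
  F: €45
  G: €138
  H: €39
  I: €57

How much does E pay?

Sorting: 138 (G), 133 (E), 110 (C), 57 (I), 45 (F), …
The 3 highest are G, E, C.
Highest unsuccessful bid: €57 → clearing price.
E wins → pays €57.

E pays €57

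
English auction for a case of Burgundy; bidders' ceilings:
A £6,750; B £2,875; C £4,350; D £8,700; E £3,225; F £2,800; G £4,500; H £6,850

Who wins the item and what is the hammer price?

D wins at £6,850

Rule: the price rises until one bidder remains; the winner pays the price at which the last rival dropped out.
Limits in order: 8,700 (D) > 6,850 (H) > 6,750 (A) > 4,500 (G) > 4,350 (C) > 3,225 (E) > …
Bidding ends when H exits at £6,850; D takes it.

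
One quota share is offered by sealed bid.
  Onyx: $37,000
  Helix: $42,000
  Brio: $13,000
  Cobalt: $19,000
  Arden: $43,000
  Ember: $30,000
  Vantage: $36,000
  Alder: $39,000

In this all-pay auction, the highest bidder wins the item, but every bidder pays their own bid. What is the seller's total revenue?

Total revenue: $259,000

All-pay auction: the highest bidder wins the item, but every bidder pays their own bid.
Bids ranked: 43,000 (Arden) > 42,000 (Helix) > 39,000 (Alder) > 37,000 (Onyx) > 36,000 (Vantage) > 30,000 (Ember) > …
Arden wins with the top bid; all bids are sunk regardless.
Every bidder forfeits their bid regardless of winning.
Revenue = 37,000 + 42,000 + 13,000 + 19,000 + 43,000 + 30,000 + 36,000 + 39,000 = $259,000.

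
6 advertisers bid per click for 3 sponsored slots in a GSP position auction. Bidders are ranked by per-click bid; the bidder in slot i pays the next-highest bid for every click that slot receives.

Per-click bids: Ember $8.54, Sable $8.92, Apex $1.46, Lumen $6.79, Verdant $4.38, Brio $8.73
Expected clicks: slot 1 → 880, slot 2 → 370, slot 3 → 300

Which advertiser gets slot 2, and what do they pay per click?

Brio; $8.54 per click

Sorting advertisers: $8.92 (Sable) > $8.73 (Brio) > $8.54 (Ember) > $6.79 (Lumen) > …
Slot 2 goes to the second-ranked bidder, Brio, who pays the next bid down: $8.54/click.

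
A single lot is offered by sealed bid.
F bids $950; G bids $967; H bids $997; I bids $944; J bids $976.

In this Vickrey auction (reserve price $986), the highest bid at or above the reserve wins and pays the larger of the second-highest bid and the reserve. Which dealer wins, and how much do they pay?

H pays $986

Vickrey auction (reserve price $986): the highest bid at or above the reserve wins and pays the larger of the second-highest bid and the reserve.
Bids in order: 997 (H) > 976 (J) > 967 (G) > 950 (F) > 944 (I)
Highest eligible bid: H at $997.
Second-highest bid $976 is below the reserve $986, so the reserve binds → payment $986.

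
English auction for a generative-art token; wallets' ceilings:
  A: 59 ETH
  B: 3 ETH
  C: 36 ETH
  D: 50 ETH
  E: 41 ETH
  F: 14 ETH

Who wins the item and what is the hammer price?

Sorting limits: 59 (A) > 50 (D) > 41 (E) > 36 (C) > 14 (F) > 3 (B)
Once the price passes 50 ETH, only A is left; the hammer falls at D's limit of 50 ETH.

A wins at 50 ETH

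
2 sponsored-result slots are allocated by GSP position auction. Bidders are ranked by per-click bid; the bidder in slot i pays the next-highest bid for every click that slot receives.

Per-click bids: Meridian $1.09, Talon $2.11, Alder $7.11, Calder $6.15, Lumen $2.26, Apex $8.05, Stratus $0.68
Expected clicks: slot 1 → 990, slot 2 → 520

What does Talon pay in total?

Talon pays $0.00

Per-click bids in order: $8.05 (Apex) > $7.11 (Alder) > $6.15 (Calder) > …
Talon ranks below slot 2 → no slot, pays nothing.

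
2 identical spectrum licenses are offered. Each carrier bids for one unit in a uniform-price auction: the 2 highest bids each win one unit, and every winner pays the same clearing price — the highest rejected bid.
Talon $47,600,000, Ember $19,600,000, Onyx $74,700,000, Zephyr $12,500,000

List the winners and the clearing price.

Onyx, Talon; each pays $19,600,000

Bids ranked high→low: 74,700,000 (Onyx), 47,600,000 (Talon), 19,600,000 (Ember), 12,500,000 (Zephyr)
Winners (2 units): Onyx, Talon.
First losing bid is Ember's $19,600,000, which sets the uniform price.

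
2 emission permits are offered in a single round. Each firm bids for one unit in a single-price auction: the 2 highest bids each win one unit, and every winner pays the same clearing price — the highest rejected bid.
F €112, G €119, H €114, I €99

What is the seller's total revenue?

Total revenue: €224

Bids ranked high→low: 119 (G), 114 (H), 112 (F), 99 (I)
The 2 highest are G, H.
Highest unsuccessful bid: €112 → clearing price.
Total revenue = 2 × €112 = €224.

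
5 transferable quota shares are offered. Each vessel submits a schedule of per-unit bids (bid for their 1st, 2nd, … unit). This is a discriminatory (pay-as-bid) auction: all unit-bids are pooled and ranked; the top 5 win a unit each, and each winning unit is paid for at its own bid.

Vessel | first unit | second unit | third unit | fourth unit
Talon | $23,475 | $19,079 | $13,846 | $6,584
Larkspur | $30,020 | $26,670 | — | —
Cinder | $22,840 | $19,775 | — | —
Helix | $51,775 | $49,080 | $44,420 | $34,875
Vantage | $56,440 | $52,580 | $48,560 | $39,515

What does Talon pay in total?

Talon pays $0

All unit-bids, highest first — top 5: 56,440 (Vantage-1), 52,580 (Vantage-2), 51,775 (Helix-1), 49,080 (Helix-2), 48,560 (Vantage-3)
Next rejected bid: $44,420 (not a price — pay-as-bid).
Talon wins no units.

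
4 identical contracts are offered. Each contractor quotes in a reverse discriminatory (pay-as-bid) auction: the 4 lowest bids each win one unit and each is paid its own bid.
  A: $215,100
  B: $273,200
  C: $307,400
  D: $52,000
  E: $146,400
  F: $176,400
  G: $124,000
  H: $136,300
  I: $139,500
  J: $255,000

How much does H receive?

H is paid $136,300

Bids ranked low→high: 52,000 (D), 124,000 (G), 136,300 (H), 139,500 (I), 146,400 (E), 176,400 (F), …
Lowest 4: D, G, H, I.
H wins → own bid $136,300.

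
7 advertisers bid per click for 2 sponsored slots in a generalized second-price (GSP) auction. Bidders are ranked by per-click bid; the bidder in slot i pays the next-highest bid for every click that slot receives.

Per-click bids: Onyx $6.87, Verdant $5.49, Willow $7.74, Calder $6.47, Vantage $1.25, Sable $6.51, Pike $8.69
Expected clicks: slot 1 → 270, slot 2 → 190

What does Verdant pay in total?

Verdant pays $0.00

Sorting advertisers: $8.69 (Pike) > $7.74 (Willow) > $6.87 (Onyx) > …
Verdant ranks below slot 2 → no slot, pays nothing.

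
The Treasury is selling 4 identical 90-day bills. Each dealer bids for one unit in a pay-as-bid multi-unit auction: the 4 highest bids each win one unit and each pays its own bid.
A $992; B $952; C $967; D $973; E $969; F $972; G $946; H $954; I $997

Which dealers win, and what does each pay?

Sorting: 997 (I), 992 (A), 973 (D), 972 (F), 969 (E), 967 (C), …
Top 4: I, A, D, F.
Each winner pays its own bid: I $997, A $992, D $973, F $972.

I $997, A $992, D $973, F $972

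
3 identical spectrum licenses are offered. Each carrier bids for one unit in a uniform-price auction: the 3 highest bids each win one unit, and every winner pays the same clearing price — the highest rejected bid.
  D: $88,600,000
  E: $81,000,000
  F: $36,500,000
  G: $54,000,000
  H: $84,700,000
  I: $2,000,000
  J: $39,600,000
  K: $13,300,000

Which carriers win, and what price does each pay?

D, H, E; each pays $54,000,000

Sorting: 88,600,000 (D), 84,700,000 (H), 81,000,000 (E), 54,000,000 (G), 39,600,000 (J), …
The 3 highest are D, H, E.
Highest unsuccessful bid: $54,000,000 → clearing price.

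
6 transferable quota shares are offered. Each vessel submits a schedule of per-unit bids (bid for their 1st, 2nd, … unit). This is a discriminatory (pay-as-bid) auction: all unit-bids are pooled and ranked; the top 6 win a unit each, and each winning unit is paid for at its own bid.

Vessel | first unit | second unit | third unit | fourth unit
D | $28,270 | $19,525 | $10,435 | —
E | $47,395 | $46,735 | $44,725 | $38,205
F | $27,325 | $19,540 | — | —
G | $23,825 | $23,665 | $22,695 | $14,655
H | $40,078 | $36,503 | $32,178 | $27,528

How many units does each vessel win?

E 4, H 2

Pooled unit-bids ranked (top 6): 47,395 (E-1), 46,735 (E-2), 44,725 (E-3), 40,078 (H-1), 38,205 (E-4), 36,503 (H-2)
Next rejected bid: $32,178 (not a price — pay-as-bid).
Allocation: E 4, H 2.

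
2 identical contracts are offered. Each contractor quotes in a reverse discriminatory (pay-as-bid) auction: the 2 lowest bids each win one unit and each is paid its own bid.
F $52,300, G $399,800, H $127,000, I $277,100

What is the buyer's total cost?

Total cost: $179,300

Ordering the bids: 52,300 (F), 127,000 (H), 277,100 (I), 399,800 (G)
Lowest 2: F, H.
Total cost = 52,300 + 127,000 = $179,300.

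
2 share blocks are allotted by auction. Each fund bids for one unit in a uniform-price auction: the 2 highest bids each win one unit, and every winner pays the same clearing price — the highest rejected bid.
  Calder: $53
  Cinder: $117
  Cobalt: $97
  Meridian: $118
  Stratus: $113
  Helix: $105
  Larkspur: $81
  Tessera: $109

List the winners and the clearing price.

Meridian, Cinder; each pays $113

Bids ranked high→low: 118 (Meridian), 117 (Cinder), 113 (Stratus), 109 (Tessera), …
Top 2: Meridian, Cinder.
Highest unsuccessful bid: $113 → clearing price.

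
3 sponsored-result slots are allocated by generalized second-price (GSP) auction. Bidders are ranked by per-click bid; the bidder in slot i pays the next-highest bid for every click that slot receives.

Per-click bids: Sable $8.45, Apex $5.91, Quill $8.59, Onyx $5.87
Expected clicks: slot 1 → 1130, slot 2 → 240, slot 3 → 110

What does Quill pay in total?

Sorting advertisers: $8.59 (Quill) > $8.45 (Sable) > $5.91 (Apex) > $5.87 (Onyx)
Quill holds slot 1 → pays next bid $8.45 × 1130 clicks = $9548.50.

Quill pays $9548.50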